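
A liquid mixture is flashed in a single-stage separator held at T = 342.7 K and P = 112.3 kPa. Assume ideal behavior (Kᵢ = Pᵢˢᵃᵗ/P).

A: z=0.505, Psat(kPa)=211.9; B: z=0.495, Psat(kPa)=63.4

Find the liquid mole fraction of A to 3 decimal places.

Raoult's law: Kᵢ = Pᵢˢᵃᵗ/P = Pᵢˢᵃᵗ/112.3.
  K_A = 211.9/112.3 = 1.88691, K_B = 63.4/112.3 = 0.56456
Iterate (Newton) starting at ψ = 0.5:
  ψ = 0.500: g = 0.0348, g' = -0.344 → ψ = 0.601
  ψ = 0.601: g = 0.0002, g' = -0.341 → ψ = 0.602
Converged at ψ = 0.602.
Compositions from xᵢ = zᵢ/(1+ψ(Kᵢ−1)), yᵢ = Kᵢxᵢ:
  A: x = 0.329, y = 0.621
  B: x = 0.671, y = 0.379

x_A = 0.329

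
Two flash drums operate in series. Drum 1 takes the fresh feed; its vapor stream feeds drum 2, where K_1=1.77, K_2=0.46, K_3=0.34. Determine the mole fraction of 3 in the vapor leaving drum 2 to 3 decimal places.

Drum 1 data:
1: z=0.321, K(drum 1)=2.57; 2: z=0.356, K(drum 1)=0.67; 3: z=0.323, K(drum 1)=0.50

y_3 (drum 2) = 0.083

Drum 1:
Iterate (Newton) starting at ψ₁ = 0.5:
  ψ₁ = 0.500: g = -0.0737, g' = -0.447 → ψ₁ = 0.335
  ψ₁ = 0.335: g = 0.0040, g' = -0.505 → ψ₁ = 0.343
Converged at ψ₁ = 0.343.
Drum-1 compositions:
  1: x = 0.209, y = 0.536
  2: x = 0.401, y = 0.269
  3: x = 0.390, y = 0.195
Drum-2 feed = drum-1 vapor: z₂ = (0.5360, 0.2690, 0.1950).
Drum 2:
Material balance + equilibrium reduce to Σ zᵢ(Kᵢ−1)/(1+ψ₂(Kᵢ−1)) = 0.
g(0) = ΣzᵢKᵢ − 1 = 0.139 and g(1) = 1 − Σzᵢ/Kᵢ = -0.461, so a root lies in (0, 1).
Iterate (Newton) starting at ψ₂ = 0.67:
  ψ₂ = 0.670: g = -0.1860, g' = -0.604 → ψ₂ = 0.362
  ψ₂ = 0.362: g = -0.0268, g' = -0.462 → ψ₂ = 0.304
  ψ₂ = 0.304: g = -0.0003, g' = -0.454 → ψ₂ = 0.303
Converged at ψ₂ = 0.303.
  1: x = 0.435, y = 0.769
  2: x = 0.322, y = 0.148
  3: x = 0.244, y = 0.083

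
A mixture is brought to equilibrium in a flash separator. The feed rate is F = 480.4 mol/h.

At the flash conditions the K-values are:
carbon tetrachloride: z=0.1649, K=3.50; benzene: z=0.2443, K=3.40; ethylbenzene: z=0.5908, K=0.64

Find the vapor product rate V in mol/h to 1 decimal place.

V = 429.7 mol/h

Let ψ = V/F and solve Σ zᵢ(Kᵢ−1)/(1+ψ(Kᵢ−1)) = 0.
g(0) = ΣzᵢKᵢ − 1 = 0.7859 and g(1) = 1 − Σzᵢ/Kᵢ = -0.0421, so a root lies in (0, 1).
Newton iteration, ψ⁰ = 0.5:
  ψ = 0.5000: g = 0.19036, g' = -0.6082 → ψ = 0.8130
  ψ = 0.8130: g = 0.03393, g' = -0.4267 → ψ = 0.8925
  ψ = 0.8925: g = 0.00082, g' = -0.4075 → ψ = 0.8945
Converged at ψ = 0.8945.
Then V = ψ·F = 0.8945·480.4 = 429.7 mol/h and L = F − V = 50.7 mol/h.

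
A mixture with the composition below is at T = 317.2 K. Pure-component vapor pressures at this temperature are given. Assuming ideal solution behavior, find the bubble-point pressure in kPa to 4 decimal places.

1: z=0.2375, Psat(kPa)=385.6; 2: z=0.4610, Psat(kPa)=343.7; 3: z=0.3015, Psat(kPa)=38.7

At the bubble point ψ → 0, so ΣzᵢKᵢ = 1 with Kᵢ = Pᵢˢᵃᵗ/P ⇒ P = ΣzᵢPᵢˢᵃᵗ.
P = 0.2375·385.6 + 0.4610·343.7 + 0.3015·38.7 = 261.6937 kPa

Pbub = 261.6937 kPa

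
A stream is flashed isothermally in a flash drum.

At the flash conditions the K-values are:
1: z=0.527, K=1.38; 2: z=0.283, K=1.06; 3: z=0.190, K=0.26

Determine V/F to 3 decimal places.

Rachford–Rice: g(V/F) = Σ zᵢ(Kᵢ−1)/(1+V/F(Kᵢ−1)) = 0.
Feasibility: ΣzᵢKᵢ = 1.077, Σzᵢ/Kᵢ = 1.380 — both > 1, two phases present.
Newton–Raphson from V/F = 0.65:
  V/F = 0.650: g = -0.0940, g' = -0.436 → V/F = 0.435
  V/F = 0.435: g = -0.0188, g' = -0.283 → V/F = 0.368
  V/F = 0.368: g = -0.0009, g' = -0.256 → V/F = 0.364
Converged at V/F = 0.364.

V/F = 0.364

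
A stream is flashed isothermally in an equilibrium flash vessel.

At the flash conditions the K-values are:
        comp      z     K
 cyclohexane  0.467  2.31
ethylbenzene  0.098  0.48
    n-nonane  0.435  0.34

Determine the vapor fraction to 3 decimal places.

ψ = 0.328

Rachford–Rice: g(ψ) = Σ zᵢ(Kᵢ−1)/(1+ψ(Kᵢ−1)) = 0.
Feasibility: ΣzᵢKᵢ = 1.274, Σzᵢ/Kᵢ = 1.686 — both > 1, two phases present.
Iterate (Newton) starting at ψ = 0.5:
  ψ = 0.500: g = -0.1277, g' = -0.763 → ψ = 0.333
  ψ = 0.333: g = -0.0034, g' = -0.739 → ψ = 0.328
Converged at ψ = 0.328.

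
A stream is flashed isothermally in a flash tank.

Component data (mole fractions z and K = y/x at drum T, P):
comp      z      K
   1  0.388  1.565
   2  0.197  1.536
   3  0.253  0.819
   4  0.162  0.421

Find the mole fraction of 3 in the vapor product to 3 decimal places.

y_3 = 0.242

Newton iteration, ψ⁰ = 0.55:
  ψ = 0.550: g = 0.0603, g' = -0.233 → ψ = 0.809
  ψ = 0.809: g = -0.0060, g' = -0.289 → ψ = 0.788
Converged at ψ = 0.788.
Compositions from xᵢ = zᵢ/(1+ψ(Kᵢ−1)), yᵢ = Kᵢxᵢ:
  1: x = 0.268, y = 0.420
  2: x = 0.138, y = 0.213
  3: x = 0.295, y = 0.242
  4: x = 0.298, y = 0.125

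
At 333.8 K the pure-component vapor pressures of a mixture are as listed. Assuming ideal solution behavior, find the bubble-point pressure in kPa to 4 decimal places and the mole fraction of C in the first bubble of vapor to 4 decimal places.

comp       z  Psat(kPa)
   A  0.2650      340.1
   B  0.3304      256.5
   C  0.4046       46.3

Pbub = 193.6071 kPa, y_C = 0.0968

At the bubble point ψ → 0, so ΣzᵢKᵢ = 1 with Kᵢ = Pᵢˢᵃᵗ/P ⇒ P = ΣzᵢPᵢˢᵃᵗ.
P = 0.2650·340.1 + 0.3304·256.5 + 0.4046·46.3 = 193.6071 kPa
yᵢ = zᵢPᵢˢᵃᵗ/P ⇒ y_C = 0.4046·46.3/193.6071 = 0.0968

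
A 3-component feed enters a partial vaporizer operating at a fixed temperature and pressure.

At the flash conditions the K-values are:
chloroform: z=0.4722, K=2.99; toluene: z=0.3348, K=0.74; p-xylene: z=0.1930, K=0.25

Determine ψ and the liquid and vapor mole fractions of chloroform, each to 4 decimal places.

ψ = 0.6778, x_chloroform = 0.2010, y_chloroform = 0.6011

Let ψ = V/F and solve Σ zᵢ(Kᵢ−1)/(1+ψ(Kᵢ−1)) = 0.
Check two-phase: ΣzᵢKᵢ = 1.7079 > 1 and Σzᵢ/Kᵢ = 1.3824 > 1, so g(0) = 0.7079 > 0 and g(1) = -0.3824 < 0.
Iterate (Newton) starting at ψ = 0.5:
  ψ = 0.5000: g = 0.13936, g' = -0.7777 → ψ = 0.6792
  ψ = 0.6792: g = -0.00118, g' = -0.8226 → ψ = 0.6778
Converged at ψ = 0.6778.
Compositions from xᵢ = zᵢ/(1+ψ(Kᵢ−1)), yᵢ = Kᵢxᵢ:
  chloroform: x = 0.2010, y = 0.6011
  toluene: x = 0.4064, y = 0.3008
  p-xylene: x = 0.3925, y = 0.0981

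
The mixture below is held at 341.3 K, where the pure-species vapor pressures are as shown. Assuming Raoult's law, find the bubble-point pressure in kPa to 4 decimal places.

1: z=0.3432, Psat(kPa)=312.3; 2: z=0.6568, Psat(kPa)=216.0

Pbub = 249.0502 kPa

At the bubble point ψ → 0, so ΣzᵢKᵢ = 1 with Kᵢ = Pᵢˢᵃᵗ/P ⇒ P = ΣzᵢPᵢˢᵃᵗ.
P = 0.3432·312.3 + 0.6568·216.0 = 249.0502 kPa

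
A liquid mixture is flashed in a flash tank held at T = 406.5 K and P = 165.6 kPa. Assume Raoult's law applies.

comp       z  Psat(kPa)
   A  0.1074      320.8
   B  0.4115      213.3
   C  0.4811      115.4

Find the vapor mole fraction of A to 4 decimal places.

Raoult's law: Kᵢ = Pᵢˢᵃᵗ/P = Pᵢˢᵃᵗ/165.6.
  K_A = 320.8/165.6 = 1.937198, K_B = 213.3/165.6 = 1.288043, K_C = 115.4/165.6 = 0.696860
Newton–Raphson from ψ = 0.6:
  ψ = 0.6000: g = -0.01277, g' = -0.1295 → ψ = 0.5014
  ψ = 0.5014: g = 0.00007, g' = -0.1312 → ψ = 0.5019
Converged at ψ = 0.5019.
Compositions from xᵢ = zᵢ/(1+ψ(Kᵢ−1)), yᵢ = Kᵢxᵢ:
  A: x = 0.0730, y = 0.1415
  B: x = 0.3595, y = 0.4631
  C: x = 0.5674, y = 0.3954

y_A = 0.1415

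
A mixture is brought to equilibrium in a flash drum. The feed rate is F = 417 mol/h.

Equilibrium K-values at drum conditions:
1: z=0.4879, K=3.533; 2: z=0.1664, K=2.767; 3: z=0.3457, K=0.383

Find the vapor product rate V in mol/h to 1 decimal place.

V = 379.6 mol/h

Iterate (Newton) starting at ψ = 0.5:
  ψ = 0.5000: g = 0.39292, g' = -1.0311 → ψ = 0.8811
  ψ = 0.8811: g = 0.03002, g' = -1.0111 → ψ = 0.9108
  ψ = 0.9108: g = -0.00053, g' = -1.0484 → ψ = 0.9103
Converged at ψ = 0.9103.
Then V = ψ·F = 0.9103·417 = 379.6 mol/h and L = F − V = 37.4 mol/h.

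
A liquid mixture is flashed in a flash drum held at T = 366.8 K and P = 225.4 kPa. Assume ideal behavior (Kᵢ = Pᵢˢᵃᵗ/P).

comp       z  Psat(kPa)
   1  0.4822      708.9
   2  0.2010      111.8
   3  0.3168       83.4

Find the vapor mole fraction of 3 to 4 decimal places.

Raoult's law: Kᵢ = Pᵢˢᵃᵗ/P = Pᵢˢᵃᵗ/225.4.
  K_1 = 708.9/225.4 = 3.145075, K_2 = 111.8/225.4 = 0.496007, K_3 = 83.4/225.4 = 0.370009
Material balance + equilibrium reduce to Σ zᵢ(Kᵢ−1)/(1+ψ(Kᵢ−1)) = 0.
Feasibility: ΣzᵢKᵢ = 1.7335, Σzᵢ/Kᵢ = 1.4148 — both > 1, two phases present.
Iterate (Newton) starting at ψ = 0.5:
  ψ = 0.5000: g = 0.07229, g' = -0.8758 → ψ = 0.5825
  ψ = 0.5825: g = 0.00110, g' = -0.8545 → ψ = 0.5838
Converged at ψ = 0.5838.
Compositions from xᵢ = zᵢ/(1+ψ(Kᵢ−1)), yᵢ = Kᵢxᵢ:
  1: x = 0.2141, y = 0.6733
  2: x = 0.2848, y = 0.1413
  3: x = 0.5011, y = 0.1854

y_3 = 0.1854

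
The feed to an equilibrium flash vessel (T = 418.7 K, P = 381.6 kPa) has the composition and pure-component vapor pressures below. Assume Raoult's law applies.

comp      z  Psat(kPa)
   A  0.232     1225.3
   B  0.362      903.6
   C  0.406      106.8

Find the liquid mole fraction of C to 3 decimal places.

x_C = 0.696

Raoult's law: Kᵢ = Pᵢˢᵃᵗ/P = Pᵢˢᵃᵗ/381.6.
  K_A = 1225.3/381.6 = 3.21095, K_B = 903.6/381.6 = 2.36792, K_C = 106.8/381.6 = 0.27987
Let ψ = V/F and solve Σ zᵢ(Kᵢ−1)/(1+ψ(Kᵢ−1)) = 0.
Feasibility: ΣzᵢKᵢ = 1.716, Σzᵢ/Kᵢ = 1.676 — both > 1, two phases present.
Iterate (Newton) starting at ψ = 0.5:
  ψ = 0.500: g = 0.0808, g' = -1.009 → ψ = 0.580
  ψ = 0.580: g = -0.0013, g' = -1.049 → ψ = 0.579
Converged at ψ = 0.579.
Compositions from xᵢ = zᵢ/(1+ψ(Kᵢ−1)), yᵢ = Kᵢxᵢ:
  A: x = 0.102, y = 0.327
  B: x = 0.202, y = 0.478
  C: x = 0.696, y = 0.195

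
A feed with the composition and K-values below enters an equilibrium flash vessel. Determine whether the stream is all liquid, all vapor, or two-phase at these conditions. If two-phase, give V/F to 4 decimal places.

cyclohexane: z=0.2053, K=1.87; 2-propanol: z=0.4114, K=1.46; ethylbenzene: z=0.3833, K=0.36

two-phase, V/F = 0.3107

ΣzᵢKᵢ = 1.1225; Σzᵢ/Kᵢ = 1.4563.
Both exceed 1, so a two-phase solution exists.
Let ψ = V/F and solve Σ zᵢ(Kᵢ−1)/(1+ψ(Kᵢ−1)) = 0.
Iterate (Newton) starting at ψ = 0.45:
  ψ = 0.4500: g = -0.05939, g' = -0.4497 → ψ = 0.3179
  ψ = 0.3179: g = -0.00297, g' = -0.4091 → ψ = 0.3107
Converged at ψ = 0.3107.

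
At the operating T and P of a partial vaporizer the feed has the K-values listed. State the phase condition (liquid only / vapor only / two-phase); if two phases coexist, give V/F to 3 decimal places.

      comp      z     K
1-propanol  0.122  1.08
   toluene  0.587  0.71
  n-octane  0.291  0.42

ΣzᵢKᵢ = 0.671; Σzᵢ/Kᵢ = 1.633.
Since ΣzᵢKᵢ < 1 the mixture is below its bubble point — single liquid phase.

liquid only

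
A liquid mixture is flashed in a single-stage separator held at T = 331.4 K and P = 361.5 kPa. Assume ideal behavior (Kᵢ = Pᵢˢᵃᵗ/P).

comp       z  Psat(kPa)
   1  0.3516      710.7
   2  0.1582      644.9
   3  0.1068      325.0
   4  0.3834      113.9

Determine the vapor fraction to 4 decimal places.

ψ = 0.3402

Raoult's law: Kᵢ = Pᵢˢᵃᵗ/P = Pᵢˢᵃᵗ/361.5.
  K_1 = 710.7/361.5 = 1.965975, K_2 = 644.9/361.5 = 1.783956, K_3 = 325.0/361.5 = 0.899032, K_4 = 113.9/361.5 = 0.315076
Rachford–Rice: g(ψ) = Σ zᵢ(Kᵢ−1)/(1+ψ(Kᵢ−1)) = 0.
Check two-phase: ΣzᵢKᵢ = 1.1903 > 1 and Σzᵢ/Kᵢ = 1.6032 > 1, so g(0) = 0.1903 > 0 and g(1) = -0.6032 < 0.
Newton–Raphson from ψ = 0.5:
  ψ = 0.5000: g = -0.09261, g' = -0.6166 → ψ = 0.3498
  ψ = 0.3498: g = -0.00533, g' = -0.5554 → ψ = 0.3402
Converged at ψ = 0.3402.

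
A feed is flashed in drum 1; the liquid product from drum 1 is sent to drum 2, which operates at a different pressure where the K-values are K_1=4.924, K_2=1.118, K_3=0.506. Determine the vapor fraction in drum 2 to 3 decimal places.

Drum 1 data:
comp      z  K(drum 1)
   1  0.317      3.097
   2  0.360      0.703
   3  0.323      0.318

Drum 1:
Let ψ₁ = V/F and solve Σ zᵢ(Kᵢ−1)/(1+ψ₁(Kᵢ−1)) = 0.
g(0) = ΣzᵢKᵢ − 1 = 0.338 and g(1) = 1 − Σzᵢ/Kᵢ = -0.630, so a root lies in (0, 1).
Newton–Raphson from ψ₁ = 0.46:
  ψ₁ = 0.460: g = -0.1065, g' = -0.723 → ψ₁ = 0.313
  ψ₁ = 0.313: g = 0.0036, g' = -0.790 → ψ₁ = 0.317
Converged at ψ₁ = 0.317.
Drum-1 compositions:
  1: x = 0.190, y = 0.590
  2: x = 0.397, y = 0.279
  3: x = 0.412, y = 0.131
Drum-2 feed = drum-1 liquid: z₂ = (0.1903, 0.3975, 0.4122).
Drum 2:
Newton iteration, ψ₂⁰ = 0.6:
  ψ₂ = 0.600: g = -0.0229, g' = -0.469 → ψ₂ = 0.551
  ψ₂ = 0.551: g = 0.0004, g' = -0.488 → ψ₂ = 0.552
Converged at ψ₂ = 0.552.
  1: x = 0.060, y = 0.296
  2: x = 0.373, y = 0.417
  3: x = 0.567, y = 0.287

V/F (drum 2) = 0.552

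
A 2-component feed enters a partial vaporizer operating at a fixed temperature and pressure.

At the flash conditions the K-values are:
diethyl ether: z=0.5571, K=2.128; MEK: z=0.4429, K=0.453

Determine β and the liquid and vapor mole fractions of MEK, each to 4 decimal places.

β = 0.6258, x_MEK = 0.6734, y_MEK = 0.3051

Material balance + equilibrium reduce to Σ zᵢ(Kᵢ−1)/(1+β(Kᵢ−1)) = 0.
g(0) = ΣzᵢKᵢ − 1 = 0.3861 and g(1) = 1 − Σzᵢ/Kᵢ = -0.2395, so a root lies in (0, 1).
Newton iteration, β⁰ = 0.63:
  β = 0.6300: g = -0.00230, g' = -0.5508 → β = 0.6258
Converged at β = 0.6258.
Compositions from xᵢ = zᵢ/(1+β(Kᵢ−1)), yᵢ = Kᵢxᵢ:
  diethyl ether: x = 0.3266, y = 0.6949
  MEK: x = 0.6734, y = 0.3051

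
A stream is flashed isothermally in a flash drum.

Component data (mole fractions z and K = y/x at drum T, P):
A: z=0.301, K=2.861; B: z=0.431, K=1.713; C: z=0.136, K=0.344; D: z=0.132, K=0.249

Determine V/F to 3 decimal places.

V/F = 0.784

Material balance + equilibrium reduce to Σ zᵢ(Kᵢ−1)/(1+V/F(Kᵢ−1)) = 0.
Check two-phase: ΣzᵢKᵢ = 1.679 > 1 and Σzᵢ/Kᵢ = 1.282 > 1, so g(0) = 0.679 > 0 and g(1) = -0.282 < 0.
Newton–Raphson from V/F = 0.41:
  V/F = 0.410: g = 0.2902, g' = -0.732 → V/F = 0.807
  V/F = 0.807: g = -0.0220, g' = -0.998 → V/F = 0.785
  V/F = 0.785: g = -0.0005, g' = -0.952 → V/F = 0.784
Converged at V/F = 0.784.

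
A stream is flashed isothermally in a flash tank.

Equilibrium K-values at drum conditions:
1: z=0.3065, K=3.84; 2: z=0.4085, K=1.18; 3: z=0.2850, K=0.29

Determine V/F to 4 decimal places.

V/F = 0.6450

Rachford–Rice: g(V/F) = Σ zᵢ(Kᵢ−1)/(1+V/F(Kᵢ−1)) = 0.
g(0) = ΣzᵢKᵢ − 1 = 0.7416 and g(1) = 1 − Σzᵢ/Kᵢ = -0.4088, so a root lies in (0, 1).
Iterate (Newton) starting at V/F = 0.46:
  V/F = 0.4600: g = 0.14483, g' = -0.7928 → V/F = 0.6427
  V/F = 0.6427: g = 0.00184, g' = -0.8064 → V/F = 0.6450
Converged at V/F = 0.6450.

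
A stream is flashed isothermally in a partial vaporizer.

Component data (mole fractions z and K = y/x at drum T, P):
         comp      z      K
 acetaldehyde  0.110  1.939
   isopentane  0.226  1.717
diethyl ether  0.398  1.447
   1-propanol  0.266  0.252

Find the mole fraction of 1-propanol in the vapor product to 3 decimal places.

Let ψ = V/F and solve Σ zᵢ(Kᵢ−1)/(1+ψ(Kᵢ−1)) = 0.
Check two-phase: ΣzᵢKᵢ = 1.244 > 1 and Σzᵢ/Kᵢ = 1.519 > 1, so g(0) = 0.244 > 0 and g(1) = -0.519 < 0.
Newton–Raphson from ψ = 0.64:
  ψ = 0.640: g = -0.0678, g' = -0.688 → ψ = 0.542
  ψ = 0.542: g = -0.0060, g' = -0.575 → ψ = 0.531
Converged at ψ = 0.531.
Compositions from xᵢ = zᵢ/(1+ψ(Kᵢ−1)), yᵢ = Kᵢxᵢ:
  acetaldehyde: x = 0.073, y = 0.142
  isopentane: x = 0.164, y = 0.281
  diethyl ether: x = 0.322, y = 0.465
  1-propanol: x = 0.441, y = 0.111

y_1-propanol = 0.111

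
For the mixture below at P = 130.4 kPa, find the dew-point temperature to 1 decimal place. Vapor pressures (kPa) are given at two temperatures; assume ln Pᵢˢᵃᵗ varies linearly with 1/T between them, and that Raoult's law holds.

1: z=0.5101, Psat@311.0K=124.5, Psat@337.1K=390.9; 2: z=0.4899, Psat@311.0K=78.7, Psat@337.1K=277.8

T = 317.0 K

Dew-point temperature: Σzᵢ·P/Pᵢˢᵃᵗ(T) = 1. Interpolate ln Pᵢˢᵃᵗ = aᵢ + bᵢ/T.
  T = 311.0 K: ΣzᵢP/Pᵢˢᵃᵗ = 1.3460
  T = 337.1 K: ΣzᵢP/Pᵢˢᵃᵗ = 0.4001
  T = 324.1 K: ΣzᵢP/Pᵢˢᵃᵗ = 0.7142
  T = 317.6 K: ΣzᵢP/Pᵢˢᵃᵗ = 0.9716
  T = 314.3 K: ΣzᵢP/Pᵢˢᵃᵗ = 1.1416
  T = 316.0 K: ΣzᵢP/Pᵢˢᵃᵗ = 1.0502
Interpolating between 316.0 K and 317.6 K gives T ≈ 317.0 K.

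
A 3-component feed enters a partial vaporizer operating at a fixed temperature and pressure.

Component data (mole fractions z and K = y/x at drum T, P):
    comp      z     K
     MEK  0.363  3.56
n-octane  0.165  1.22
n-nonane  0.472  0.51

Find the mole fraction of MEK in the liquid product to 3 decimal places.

x_MEK = 0.128

Iterate (Newton) starting at ψ = 0.5:
  ψ = 0.500: g = 0.1340, g' = -0.663 → ψ = 0.702
  ψ = 0.702: g = 0.0111, g' = -0.573 → ψ = 0.721
Converged at ψ = 0.721.
Compositions from xᵢ = zᵢ/(1+ψ(Kᵢ−1)), yᵢ = Kᵢxᵢ:
  MEK: x = 0.128, y = 0.454
  n-octane: x = 0.142, y = 0.174
  n-nonane: x = 0.730, y = 0.372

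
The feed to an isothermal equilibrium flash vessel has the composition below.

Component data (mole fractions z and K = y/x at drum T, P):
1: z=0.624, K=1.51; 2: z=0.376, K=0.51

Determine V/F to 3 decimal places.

V/F = 0.536

Rachford–Rice: g(V/F) = Σ zᵢ(Kᵢ−1)/(1+V/F(Kᵢ−1)) = 0.
g(0) = ΣzᵢKᵢ − 1 = 0.134 and g(1) = 1 − Σzᵢ/Kᵢ = -0.150, so a root lies in (0, 1).
Binary case is linear: z₁(K₁−1)(1+V/F(K₂−1)) + z₂(K₂−1)(1+V/F(K₁−1)) = 0
⇒ V/F = [z₁(K₁−1)+z₂(K₂−1)] / [−(K₁−1)(K₂−1)] = 0.1340/0.2499 = 0.536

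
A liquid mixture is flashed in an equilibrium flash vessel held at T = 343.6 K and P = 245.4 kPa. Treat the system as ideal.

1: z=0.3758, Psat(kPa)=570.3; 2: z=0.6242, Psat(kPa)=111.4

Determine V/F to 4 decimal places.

V/F = 0.2168

Raoult's law: Kᵢ = Pᵢˢᵃᵗ/P = Pᵢˢᵃᵗ/245.4.
  K_1 = 570.3/245.4 = 2.323961, K_2 = 111.4/245.4 = 0.453953
Material balance + equilibrium reduce to Σ zᵢ(Kᵢ−1)/(1+V/F(Kᵢ−1)) = 0.
Check two-phase: ΣzᵢKᵢ = 1.1567 > 1 and Σzᵢ/Kᵢ = 1.5367 > 1, so g(0) = 0.1567 > 0 and g(1) = -0.5367 < 0.
Binary case is linear: z₁(K₁−1)(1+V/F(K₂−1)) + z₂(K₂−1)(1+V/F(K₁−1)) = 0
⇒ V/F = [z₁(K₁−1)+z₂(K₂−1)] / [−(K₁−1)(K₂−1)] = 0.15670/0.72295 = 0.2168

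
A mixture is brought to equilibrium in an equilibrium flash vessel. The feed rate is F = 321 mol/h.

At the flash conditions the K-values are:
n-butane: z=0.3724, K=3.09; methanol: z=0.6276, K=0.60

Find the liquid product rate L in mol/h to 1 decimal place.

L = 118.5 mol/h

Rachford–Rice: g(V/F) = Σ zᵢ(Kᵢ−1)/(1+V/F(Kᵢ−1)) = 0.
g(0) = ΣzᵢKᵢ − 1 = 0.5273 and g(1) = 1 − Σzᵢ/Kᵢ = -0.1665, so a root lies in (0, 1).
Newton–Raphson from V/F = 0.5:
  V/F = 0.5000: g = 0.06679, g' = -0.5459 → V/F = 0.6224
  V/F = 0.6224: g = 0.00404, g' = -0.4853 → V/F = 0.6307
Converged at V/F = 0.6307.
Then V = V/F·F = 0.6307·321 = 202.5 mol/h and L = F − V = 118.5 mol/h.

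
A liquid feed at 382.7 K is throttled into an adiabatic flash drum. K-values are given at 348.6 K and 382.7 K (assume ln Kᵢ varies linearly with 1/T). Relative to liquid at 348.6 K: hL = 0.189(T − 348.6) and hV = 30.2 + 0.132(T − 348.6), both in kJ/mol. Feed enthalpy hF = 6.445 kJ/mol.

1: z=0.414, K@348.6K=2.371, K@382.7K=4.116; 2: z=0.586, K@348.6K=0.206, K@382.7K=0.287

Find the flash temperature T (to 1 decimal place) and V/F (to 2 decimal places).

T = 355.0 K, V/F = 0.18

Adiabatic flash: solve Rachford–Rice at each trial T, then check hF = ψ·hV(T) + (1−ψ)·hL(T).
  T = 348.6 K: K = (2.371, 0.206), RR gives ψ = 0.094, H_out = 2.838 kJ/mol
  T = 382.7 K: K = (4.116, 0.287), RR gives ψ = 0.393, H_out = 17.538 kJ/mol
  T = 365.6 K: K = (3.162, 0.245), RR gives ψ = 0.277, H_out = 11.316 kJ/mol
  T = 357.1 K: K = (2.747, 0.225), RR gives ψ = 0.199, H_out = 7.517 kJ/mol
  T = 352.9 K: K = (2.557, 0.216), RR gives ψ = 0.151, H_out = 5.346 kJ/mol
  T = 355.0 K: K = (2.651, 0.220), RR gives ψ = 0.176, H_out = 6.461 kJ/mol
Linear interpolation between T = 352.9 (H_out = 5.346) and T = 355.0 (H_out = 6.461) on hF = 6.445 gives T ≈ 355.0 K, at which ψ = 0.18.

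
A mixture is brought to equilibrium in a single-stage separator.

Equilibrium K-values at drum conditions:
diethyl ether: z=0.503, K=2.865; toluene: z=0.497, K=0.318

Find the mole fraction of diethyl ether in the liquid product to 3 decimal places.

Material balance + equilibrium reduce to Σ zᵢ(Kᵢ−1)/(1+β(Kᵢ−1)) = 0.
Check two-phase: ΣzᵢKᵢ = 1.599 > 1 and Σzᵢ/Kᵢ = 1.738 > 1, so g(0) = 0.599 > 0 and g(1) = -0.738 < 0.
Binary case is linear: z₁(K₁−1)(1+β(K₂−1)) + z₂(K₂−1)(1+β(K₁−1)) = 0
⇒ β = [z₁(K₁−1)+z₂(K₂−1)] / [−(K₁−1)(K₂−1)] = 0.5991/1.2719 = 0.471
Compositions from xᵢ = zᵢ/(1+β(Kᵢ−1)), yᵢ = Kᵢxᵢ:
  diethyl ether: x = 0.268, y = 0.767
  toluene: x = 0.732, y = 0.233

x_diethyl ether = 0.268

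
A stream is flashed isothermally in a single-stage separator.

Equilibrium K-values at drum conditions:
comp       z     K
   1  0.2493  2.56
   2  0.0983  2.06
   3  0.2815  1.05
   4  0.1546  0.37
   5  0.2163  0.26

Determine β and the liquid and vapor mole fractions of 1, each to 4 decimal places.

Newton iteration, β⁰ = 0.5:
  β = 0.5000: g = -0.09593, g' = -0.6685 → β = 0.3565
  β = 0.3565: g = -0.00366, g' = -0.6300 → β = 0.3507
Converged at β = 0.3507.
Compositions from xᵢ = zᵢ/(1+β(Kᵢ−1)), yᵢ = Kᵢxᵢ:
  1: x = 0.1611, y = 0.4125
  2: x = 0.0717, y = 0.1476
  3: x = 0.2766, y = 0.2905
  4: x = 0.1984, y = 0.0734
  5: x = 0.2921, y = 0.0759

β = 0.3507, x_1 = 0.1611, y_1 = 0.4125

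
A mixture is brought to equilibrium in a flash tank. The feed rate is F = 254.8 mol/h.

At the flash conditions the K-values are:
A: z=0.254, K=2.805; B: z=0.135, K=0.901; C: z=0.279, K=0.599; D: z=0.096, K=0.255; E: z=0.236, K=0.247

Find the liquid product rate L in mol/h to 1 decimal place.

L = 232.6 mol/h

Let ψ = V/F and solve Σ zᵢ(Kᵢ−1)/(1+ψ(Kᵢ−1)) = 0.
Check two-phase: ΣzᵢKᵢ = 1.084 > 1 and Σzᵢ/Kᵢ = 2.038 > 1, so g(0) = 0.084 > 0 and g(1) = -1.038 < 0.
Newton iteration, ψ⁰ = 0.44:
  ψ = 0.440: g = -0.2664, g' = -0.742 → ψ = 0.081
  ψ = 0.081: g = 0.0057, g' = -0.892 → ψ = 0.087
Converged at ψ = 0.087.
Then V = ψ·F = 0.0872·254.8 = 22.2 mol/h and L = F − V = 232.6 mol/h.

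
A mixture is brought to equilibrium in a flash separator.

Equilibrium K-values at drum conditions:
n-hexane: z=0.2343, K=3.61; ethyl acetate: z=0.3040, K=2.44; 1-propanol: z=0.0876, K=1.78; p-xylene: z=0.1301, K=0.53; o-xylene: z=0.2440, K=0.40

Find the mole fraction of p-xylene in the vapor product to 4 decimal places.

y_p-xylene = 0.1182

Let ψ = V/F and solve Σ zᵢ(Kᵢ−1)/(1+ψ(Kᵢ−1)) = 0.
Check two-phase: ΣzᵢKᵢ = 1.9101 > 1 and Σzᵢ/Kᵢ = 1.0942 > 1, so g(0) = 0.9101 > 0 and g(1) = -0.0942 < 0.
Newton iteration, ψ⁰ = 0.5:
  ψ = 0.5000: g = 0.27990, g' = -0.7694 → ψ = 0.8638
  ψ = 0.8638: g = 0.01699, g' = -0.7549 → ψ = 0.8863
  ψ = 0.8863: g = -0.00017, g' = -0.7708 → ψ = 0.8860
Converged at ψ = 0.8860.
Compositions from xᵢ = zᵢ/(1+ψ(Kᵢ−1)), yᵢ = Kᵢxᵢ:
  n-hexane: x = 0.0707, y = 0.2553
  ethyl acetate: x = 0.1336, y = 0.3259
  1-propanol: x = 0.0518, y = 0.0922
  p-xylene: x = 0.2229, y = 0.1182
  o-xylene: x = 0.5210, y = 0.2084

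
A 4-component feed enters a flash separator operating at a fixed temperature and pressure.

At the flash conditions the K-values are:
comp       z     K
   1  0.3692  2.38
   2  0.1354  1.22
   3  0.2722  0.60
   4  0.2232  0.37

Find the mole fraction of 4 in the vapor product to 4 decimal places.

y_4 = 0.1178

Material balance + equilibrium reduce to Σ zᵢ(Kᵢ−1)/(1+β(Kᵢ−1)) = 0.
Check two-phase: ΣzᵢKᵢ = 1.2898 > 1 and Σzᵢ/Kᵢ = 1.3230 > 1, so g(0) = 0.2898 > 0 and g(1) = -0.3230 < 0.
Newton iteration, β⁰ = 0.57:
  β = 0.5700: g = -0.04880, g' = -0.5142 → β = 0.4751
  β = 0.4751: g = -0.00041, g' = -0.5087 → β = 0.4743
Converged at β = 0.4743.
Compositions from xᵢ = zᵢ/(1+β(Kᵢ−1)), yᵢ = Kᵢxᵢ:
  1: x = 0.2231, y = 0.5311
  2: x = 0.1226, y = 0.1496
  3: x = 0.3359, y = 0.2016
  4: x = 0.3183, y = 0.1178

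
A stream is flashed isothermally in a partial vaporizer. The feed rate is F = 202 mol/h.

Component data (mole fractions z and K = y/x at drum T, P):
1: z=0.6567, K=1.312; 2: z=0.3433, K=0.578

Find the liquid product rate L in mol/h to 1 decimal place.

Rachford–Rice: g(V/F) = Σ zᵢ(Kᵢ−1)/(1+V/F(Kᵢ−1)) = 0.
Feasibility: ΣzᵢKᵢ = 1.0600, Σzᵢ/Kᵢ = 1.0945 — both > 1, two phases present.
Binary case is linear: z₁(K₁−1)(1+V/F(K₂−1)) + z₂(K₂−1)(1+V/F(K₁−1)) = 0
⇒ V/F = [z₁(K₁−1)+z₂(K₂−1)] / [−(K₁−1)(K₂−1)] = 0.06002/0.13166 = 0.4558
Then V = V/F·F = 0.4558·202 = 92.1 mol/h and L = F − V = 109.9 mol/h.

L = 109.9 mol/h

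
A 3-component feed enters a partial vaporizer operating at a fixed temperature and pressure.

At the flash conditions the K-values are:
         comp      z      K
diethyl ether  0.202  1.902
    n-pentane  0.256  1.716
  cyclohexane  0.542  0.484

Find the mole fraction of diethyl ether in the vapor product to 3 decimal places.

Rachford–Rice: g(V/F) = Σ zᵢ(Kᵢ−1)/(1+V/F(Kᵢ−1)) = 0.
g(0) = ΣzᵢKᵢ − 1 = 0.086 and g(1) = 1 − Σzᵢ/Kᵢ = -0.375, so a root lies in (0, 1).
Iterate (Newton) starting at V/F = 0.31:
  V/F = 0.310: g = -0.0405, g' = -0.393 → V/F = 0.207
Converged at V/F = 0.207.
Compositions from xᵢ = zᵢ/(1+V/F(Kᵢ−1)), yᵢ = Kᵢxᵢ:
  diethyl ether: x = 0.170, y = 0.324
  n-pentane: x = 0.223, y = 0.383
  cyclohexane: x = 0.607, y = 0.294

y_diethyl ether = 0.324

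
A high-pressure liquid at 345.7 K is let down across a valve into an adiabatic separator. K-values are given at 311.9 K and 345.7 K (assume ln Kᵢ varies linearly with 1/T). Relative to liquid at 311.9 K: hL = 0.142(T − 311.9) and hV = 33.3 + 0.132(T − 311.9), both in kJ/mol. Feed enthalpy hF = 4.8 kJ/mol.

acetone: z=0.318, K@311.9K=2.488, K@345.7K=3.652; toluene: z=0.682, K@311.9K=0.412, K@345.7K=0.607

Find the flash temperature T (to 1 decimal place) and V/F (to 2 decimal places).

Adiabatic flash: solve Rachford–Rice at each trial T, then check hF = ψ·hV(T) + (1−ψ)·hL(T).
  T = 311.9 K: K = (2.488, 0.412), RR gives ψ = 0.082, H_out = 2.747 kJ/mol
  T = 345.7 K: K = (3.652, 0.607), RR gives ψ = 0.552, H_out = 22.994 kJ/mol
  T = 328.8 K: K = (3.044, 0.505), RR gives ψ = 0.309, H_out = 12.634 kJ/mol
  T = 320.4 K: K = (2.761, 0.458), RR gives ψ = 0.199, H_out = 7.820 kJ/mol
  T = 316.1 K: K = (2.621, 0.434), RR gives ψ = 0.141, H_out = 5.300 kJ/mol
  T = 314.0 K: K = (2.554, 0.423), RR gives ψ = 0.112, H_out = 4.038 kJ/mol
Linear interpolation between T = 314.0 (H_out = 4.038) and T = 316.1 (H_out = 5.300) on hF = 4.8 gives T ≈ 315.3 K, at which ψ = 0.13.

T = 315.3 K, V/F = 0.13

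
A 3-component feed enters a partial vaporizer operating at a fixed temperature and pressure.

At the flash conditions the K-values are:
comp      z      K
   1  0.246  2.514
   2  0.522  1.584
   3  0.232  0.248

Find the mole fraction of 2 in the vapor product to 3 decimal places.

Rachford–Rice: g(β) = Σ zᵢ(Kᵢ−1)/(1+β(Kᵢ−1)) = 0.
g(0) = ΣzᵢKᵢ − 1 = 0.503 and g(1) = 1 − Σzᵢ/Kᵢ = -0.363, so a root lies in (0, 1).
Newton–Raphson from β = 0.33:
  β = 0.330: g = 0.2719, g' = -0.608 → β = 0.777
  β = 0.777: g = -0.0391, g' = -0.963 → β = 0.737
  β = 0.737: g = -0.0019, g' = -0.872 → β = 0.734
Converged at β = 0.734.
Compositions from xᵢ = zᵢ/(1+β(Kᵢ−1)), yᵢ = Kᵢxᵢ:
  1: x = 0.116, y = 0.293
  2: x = 0.365, y = 0.579
  3: x = 0.518, y = 0.129

y_2 = 0.579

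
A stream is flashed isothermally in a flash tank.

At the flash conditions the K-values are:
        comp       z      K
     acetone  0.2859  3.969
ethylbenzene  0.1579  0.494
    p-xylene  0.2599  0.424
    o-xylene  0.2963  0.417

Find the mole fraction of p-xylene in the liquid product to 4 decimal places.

Newton iteration, ψ⁰ = 0.5:
  ψ = 0.5000: g = -0.21938, g' = -0.8515 → ψ = 0.2424
  ψ = 0.2424: g = 0.02742, g' = -1.1579 → ψ = 0.2660
  ψ = 0.2660: g = 0.00068, g' = -1.1020 → ψ = 0.2666
Converged at ψ = 0.2666.
Compositions from xᵢ = zᵢ/(1+ψ(Kᵢ−1)), yᵢ = Kᵢxᵢ:
  acetone: x = 0.1596, y = 0.6333
  ethylbenzene: x = 0.1825, y = 0.0902
  p-xylene: x = 0.3071, y = 0.1302
  o-xylene: x = 0.3508, y = 0.1463

x_p-xylene = 0.3071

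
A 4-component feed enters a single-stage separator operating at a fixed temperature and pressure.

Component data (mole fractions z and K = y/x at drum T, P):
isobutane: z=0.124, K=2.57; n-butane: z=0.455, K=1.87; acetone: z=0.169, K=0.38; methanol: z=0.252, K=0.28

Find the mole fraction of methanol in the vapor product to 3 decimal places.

Let β = V/F and solve Σ zᵢ(Kᵢ−1)/(1+β(Kᵢ−1)) = 0.
g(0) = ΣzᵢKᵢ − 1 = 0.304 and g(1) = 1 − Σzᵢ/Kᵢ = -0.636, so a root lies in (0, 1).
Newton–Raphson from β = 0.48:
  β = 0.480: g = -0.0362, g' = -0.707 → β = 0.429
  β = 0.429: g = -0.0006, g' = -0.686 → β = 0.428
Converged at β = 0.428.
Compositions from xᵢ = zᵢ/(1+β(Kᵢ−1)), yᵢ = Kᵢxᵢ:
  isobutane: x = 0.074, y = 0.191
  n-butane: x = 0.332, y = 0.620
  acetone: x = 0.230, y = 0.087
  methanol: x = 0.364, y = 0.102

y_methanol = 0.102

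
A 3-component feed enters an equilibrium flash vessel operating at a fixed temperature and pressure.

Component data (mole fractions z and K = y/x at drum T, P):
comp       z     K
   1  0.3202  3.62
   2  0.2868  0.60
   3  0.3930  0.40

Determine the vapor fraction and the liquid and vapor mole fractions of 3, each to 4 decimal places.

ψ = 0.3565, x_3 = 0.4999, y_3 = 0.2000

Material balance + equilibrium reduce to Σ zᵢ(Kᵢ−1)/(1+ψ(Kᵢ−1)) = 0.
Feasibility: ΣzᵢKᵢ = 1.4884, Σzᵢ/Kᵢ = 1.5490 — both > 1, two phases present.
Newton–Raphson from ψ = 0.69:
  ψ = 0.6900: g = -0.26206, g' = -0.7783 → ψ = 0.3533
  ψ = 0.3533: g = 0.00282, g' = -0.8828 → ψ = 0.3565
Converged at ψ = 0.3565.
Compositions from xᵢ = zᵢ/(1+ψ(Kᵢ−1)), yᵢ = Kᵢxᵢ:
  1: x = 0.1656, y = 0.5993
  2: x = 0.3345, y = 0.2007
  3: x = 0.4999, y = 0.2000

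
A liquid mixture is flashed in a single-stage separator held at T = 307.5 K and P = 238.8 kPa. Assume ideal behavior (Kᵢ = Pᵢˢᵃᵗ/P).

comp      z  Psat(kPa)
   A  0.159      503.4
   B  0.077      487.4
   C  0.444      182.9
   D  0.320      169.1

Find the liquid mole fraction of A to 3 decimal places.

Raoult's law: Kᵢ = Pᵢˢᵃᵗ/P = Pᵢˢᵃᵗ/238.8.
  K_A = 503.4/238.8 = 2.10804, K_B = 487.4/238.8 = 2.04104, K_C = 182.9/238.8 = 0.76591, K_D = 169.1/238.8 = 0.70812
Rachford–Rice: g(ψ) = Σ zᵢ(Kᵢ−1)/(1+ψ(Kᵢ−1)) = 0.
g(0) = ΣzᵢKᵢ − 1 = 0.059 and g(1) = 1 − Σzᵢ/Kᵢ = -0.145, so a root lies in (0, 1).
Newton iteration, ψ⁰ = 0.4:
  ψ = 0.400: g = -0.0418, g' = -0.200 → ψ = 0.191
  ψ = 0.191: g = 0.0045, g' = -0.248 → ψ = 0.209
  ψ = 0.209: g = 0.0001, g' = -0.243 → ψ = 0.210
Converged at ψ = 0.210.
Compositions from xᵢ = zᵢ/(1+ψ(Kᵢ−1)), yᵢ = Kᵢxᵢ:
  A: x = 0.129, y = 0.272
  B: x = 0.063, y = 0.129
  C: x = 0.467, y = 0.358
  D: x = 0.341, y = 0.241

x_A = 0.129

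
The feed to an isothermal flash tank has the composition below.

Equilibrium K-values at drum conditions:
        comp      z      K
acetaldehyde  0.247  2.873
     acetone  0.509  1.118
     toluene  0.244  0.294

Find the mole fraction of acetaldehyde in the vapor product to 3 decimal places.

y_acetaldehyde = 0.348

Let β = V/F and solve Σ zᵢ(Kᵢ−1)/(1+β(Kᵢ−1)) = 0.
Check two-phase: ΣzᵢKᵢ = 1.350 > 1 and Σzᵢ/Kᵢ = 1.371 > 1, so g(0) = 0.350 > 0 and g(1) = -0.371 < 0.
Newton iteration, β⁰ = 0.5:
  β = 0.500: g = 0.0294, g' = -0.528 → β = 0.556
  β = 0.556: g = -0.0004, g' = -0.544 → β = 0.555
Converged at β = 0.555.
Compositions from xᵢ = zᵢ/(1+β(Kᵢ−1)), yᵢ = Kᵢxᵢ:
  acetaldehyde: x = 0.121, y = 0.348
  acetone: x = 0.478, y = 0.534
  toluene: x = 0.401, y = 0.118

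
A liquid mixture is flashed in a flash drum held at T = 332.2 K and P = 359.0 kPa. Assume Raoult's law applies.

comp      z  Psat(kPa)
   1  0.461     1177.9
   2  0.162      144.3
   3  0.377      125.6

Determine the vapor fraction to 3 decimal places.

ψ = 0.490

Raoult's law: Kᵢ = Pᵢˢᵃᵗ/P = Pᵢˢᵃᵗ/359.0.
  K_1 = 1177.9/359.0 = 3.28106, K_2 = 144.3/359.0 = 0.40195, K_3 = 125.6/359.0 = 0.34986
Rachford–Rice: g(ψ) = Σ zᵢ(Kᵢ−1)/(1+ψ(Kᵢ−1)) = 0.
Feasibility: ΣzᵢKᵢ = 1.710, Σzᵢ/Kᵢ = 1.621 — both > 1, two phases present.
Newton–Raphson from ψ = 0.5:
  ψ = 0.500: g = -0.0101, g' = -0.991 → ψ = 0.490
Converged at ψ = 0.490.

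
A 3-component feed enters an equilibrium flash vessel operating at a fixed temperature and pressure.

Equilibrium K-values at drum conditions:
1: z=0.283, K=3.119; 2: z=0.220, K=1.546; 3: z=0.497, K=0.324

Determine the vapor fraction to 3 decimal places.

Newton–Raphson from ψ = 0.57:
  ψ = 0.570: g = -0.1834, g' = -0.900 → ψ = 0.366
  ψ = 0.366: g = -0.0088, g' = -0.850 → ψ = 0.356
Converged at ψ = 0.356.

ψ = 0.356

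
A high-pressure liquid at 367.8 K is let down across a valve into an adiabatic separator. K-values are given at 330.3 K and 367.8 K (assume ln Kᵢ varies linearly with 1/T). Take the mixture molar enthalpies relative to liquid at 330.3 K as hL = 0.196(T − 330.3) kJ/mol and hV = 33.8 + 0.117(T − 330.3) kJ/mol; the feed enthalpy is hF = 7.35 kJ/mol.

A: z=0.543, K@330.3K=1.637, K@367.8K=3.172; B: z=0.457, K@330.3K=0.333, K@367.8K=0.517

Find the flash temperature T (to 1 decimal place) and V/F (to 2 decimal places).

T = 333.1 K, V/F = 0.20

Adiabatic flash: solve Rachford–Rice at each trial T, then check hF = ψ·hV(T) + (1−ψ)·hL(T).
  T = 330.3 K: K = (1.637, 0.333), RR gives ψ = 0.097, H_out = 3.267 kJ/mol
  T = 367.8 K: K = (3.172, 0.517), RR gives ψ = 0.914, H_out = 35.530 kJ/mol
  T = 349.1 K: K = (2.322, 0.420), RR gives ψ = 0.591, H_out = 22.769 kJ/mol
  T = 339.7 K: K = (1.959, 0.375), RR gives ψ = 0.393, H_out = 14.819 kJ/mol
  T = 335.0 K: K = (1.793, 0.354), RR gives ψ = 0.264, H_out = 9.746 kJ/mol
  T = 332.6 K: K = (1.712, 0.343), RR gives ψ = 0.185, H_out = 6.665 kJ/mol
Linear interpolation between T = 332.6 (H_out = 6.665) and T = 335.0 (H_out = 9.746) on hF = 7.35 gives T ≈ 333.1 K, at which ψ = 0.20.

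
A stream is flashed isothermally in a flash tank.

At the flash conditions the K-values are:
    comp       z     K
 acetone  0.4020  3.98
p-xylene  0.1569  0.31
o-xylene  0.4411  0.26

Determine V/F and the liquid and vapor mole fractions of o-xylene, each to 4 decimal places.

Material balance + equilibrium reduce to Σ zᵢ(Kᵢ−1)/(1+V/F(Kᵢ−1)) = 0.
g(0) = ΣzᵢKᵢ − 1 = 0.7633 and g(1) = 1 − Σzᵢ/Kᵢ = -1.3037, so a root lies in (0, 1).
Iterate (Newton) starting at V/F = 0.42:
  V/F = 0.4200: g = -0.09400, g' = -1.3608 → V/F = 0.3509
  V/F = 0.3509: g = 0.00183, g' = -1.4238 → V/F = 0.3522
Converged at V/F = 0.3522.
Compositions from xᵢ = zᵢ/(1+V/F(Kᵢ−1)), yᵢ = Kᵢxᵢ:
  acetone: x = 0.1961, y = 0.7806
  p-xylene: x = 0.2073, y = 0.0643
  o-xylene: x = 0.5966, y = 0.1551

V/F = 0.3522, x_o-xylene = 0.5966, y_o-xylene = 0.1551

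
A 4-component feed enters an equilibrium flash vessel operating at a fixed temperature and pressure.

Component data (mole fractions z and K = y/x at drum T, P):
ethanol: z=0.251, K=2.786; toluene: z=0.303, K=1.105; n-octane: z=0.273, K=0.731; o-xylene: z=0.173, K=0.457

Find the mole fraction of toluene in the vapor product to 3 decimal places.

Rachford–Rice: g(ψ) = Σ zᵢ(Kᵢ−1)/(1+ψ(Kᵢ−1)) = 0.
Check two-phase: ΣzᵢKᵢ = 1.313 > 1 and Σzᵢ/Kᵢ = 1.116 > 1, so g(0) = 0.313 > 0 and g(1) = -0.116 < 0.
Iterate (Newton) starting at ψ = 0.64:
  ψ = 0.640: g = 0.0063, g' = -0.326 → ψ = 0.659
Converged at ψ = 0.659.
Compositions from xᵢ = zᵢ/(1+ψ(Kᵢ−1)), yᵢ = Kᵢxᵢ:
  ethanol: x = 0.115, y = 0.321
  toluene: x = 0.283, y = 0.313
  n-octane: x = 0.332, y = 0.243
  o-xylene: x = 0.269, y = 0.123

y_toluene = 0.313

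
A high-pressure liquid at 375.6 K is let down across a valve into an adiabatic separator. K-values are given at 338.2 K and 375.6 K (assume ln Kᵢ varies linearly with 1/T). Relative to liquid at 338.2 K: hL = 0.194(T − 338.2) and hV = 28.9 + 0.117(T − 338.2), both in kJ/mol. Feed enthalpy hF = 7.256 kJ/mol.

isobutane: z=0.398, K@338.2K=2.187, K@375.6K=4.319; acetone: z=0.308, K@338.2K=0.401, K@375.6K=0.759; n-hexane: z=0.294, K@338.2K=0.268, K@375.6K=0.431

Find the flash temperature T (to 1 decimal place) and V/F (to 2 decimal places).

T = 344.0 K, V/F = 0.22

Adiabatic flash: solve Rachford–Rice at each trial T, then check hF = ψ·hV(T) + (1−ψ)·hL(T).
  T = 338.2 K: K = (2.187, 0.401, 0.268), RR gives ψ = 0.092, H_out = 2.656 kJ/mol
  T = 375.6 K: K = (4.319, 0.759, 0.431), RR gives ψ = 0.744, H_out = 26.623 kJ/mol
  T = 356.9 K: K = (3.129, 0.561, 0.344), RR gives ψ = 0.439, H_out = 15.671 kJ/mol
  T = 347.5 K: K = (2.626, 0.476, 0.305), RR gives ψ = 0.282, H_out = 9.750 kJ/mol
  T = 342.9 K: K = (2.402, 0.438, 0.286), RR gives ψ = 0.195, H_out = 6.471 kJ/mol
  T = 345.2 K: K = (2.512, 0.457, 0.295), RR gives ψ = 0.240, H_out = 8.155 kJ/mol
Linear interpolation between T = 342.9 (H_out = 6.471) and T = 345.2 (H_out = 8.155) on hF = 7.256 gives T ≈ 344.0 K, at which ψ = 0.22.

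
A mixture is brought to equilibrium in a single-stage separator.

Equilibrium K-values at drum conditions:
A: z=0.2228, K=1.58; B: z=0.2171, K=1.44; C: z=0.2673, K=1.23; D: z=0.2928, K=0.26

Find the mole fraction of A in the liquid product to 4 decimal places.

x_A = 0.1972

Newton–Raphson from β = 0.66:
  β = 0.6600: g = -0.20266, g' = -0.6877 → β = 0.3653
  β = 0.3653: g = -0.05130, g' = -0.3954 → β = 0.2356
  β = 0.2356: g = -0.00385, g' = -0.3404 → β = 0.2242
Converged at β = 0.2242.
Compositions from xᵢ = zᵢ/(1+β(Kᵢ−1)), yᵢ = Kᵢxᵢ:
  A: x = 0.1972, y = 0.3115
  B: x = 0.1976, y = 0.2846
  C: x = 0.2542, y = 0.3127
  D: x = 0.3510, y = 0.0913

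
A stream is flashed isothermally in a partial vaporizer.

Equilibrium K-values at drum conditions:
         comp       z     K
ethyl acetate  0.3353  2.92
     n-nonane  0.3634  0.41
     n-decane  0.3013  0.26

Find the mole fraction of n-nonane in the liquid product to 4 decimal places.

x_n-nonane = 0.4020

Newton iteration, ψ⁰ = 0.5:
  ψ = 0.5000: g = -0.32957, g' = -0.9920 → ψ = 0.1678
  ψ = 0.1678: g = -0.00559, g' = -1.0780 → ψ = 0.1626
Converged at ψ = 0.1626.
Compositions from xᵢ = zᵢ/(1+ψ(Kᵢ−1)), yᵢ = Kᵢxᵢ:
  ethyl acetate: x = 0.2555, y = 0.7461
  n-nonane: x = 0.4020, y = 0.1648
  n-decane: x = 0.3425, y = 0.0891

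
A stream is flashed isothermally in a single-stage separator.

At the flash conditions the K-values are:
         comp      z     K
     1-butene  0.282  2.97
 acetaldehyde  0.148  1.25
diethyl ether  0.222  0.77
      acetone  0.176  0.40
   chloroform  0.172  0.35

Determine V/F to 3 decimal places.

V/F = 0.397

Material balance + equilibrium reduce to Σ zᵢ(Kᵢ−1)/(1+V/F(Kᵢ−1)) = 0.
Feasibility: ΣzᵢKᵢ = 1.324, Σzᵢ/Kᵢ = 1.433 — both > 1, two phases present.
Iterate (Newton) starting at V/F = 0.67:
  V/F = 0.670: g = -0.1638, g' = -0.632 → V/F = 0.411
  V/F = 0.411: g = -0.0084, g' = -0.603 → V/F = 0.397
Converged at V/F = 0.397.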